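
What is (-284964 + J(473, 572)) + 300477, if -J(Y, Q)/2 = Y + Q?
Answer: 13423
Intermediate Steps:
J(Y, Q) = -2*Q - 2*Y (J(Y, Q) = -2*(Y + Q) = -2*(Q + Y) = -2*Q - 2*Y)
(-284964 + J(473, 572)) + 300477 = (-284964 + (-2*572 - 2*473)) + 300477 = (-284964 + (-1144 - 946)) + 300477 = (-284964 - 2090) + 300477 = -287054 + 300477 = 13423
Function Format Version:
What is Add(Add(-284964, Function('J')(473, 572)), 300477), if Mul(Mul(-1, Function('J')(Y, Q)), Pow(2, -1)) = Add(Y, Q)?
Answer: 13423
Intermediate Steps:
Function('J')(Y, Q) = Add(Mul(-2, Q), Mul(-2, Y)) (Function('J')(Y, Q) = Mul(-2, Add(Y, Q)) = Mul(-2, Add(Q, Y)) = Add(Mul(-2, Q), Mul(-2, Y)))
Add(Add(-284964, Function('J')(473, 572)), 300477) = Add(Add(-284964, Add(Mul(-2, 572), Mul(-2, 473))), 300477) = Add(Add(-284964, Add(-1144, -946)), 300477) = Add(Add(-284964, -2090), 300477) = Add(-287054, 300477) = 13423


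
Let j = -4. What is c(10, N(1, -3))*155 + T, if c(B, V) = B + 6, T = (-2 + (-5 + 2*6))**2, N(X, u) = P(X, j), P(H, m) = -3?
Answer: 2505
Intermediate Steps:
N(X, u) = -3
T = 25 (T = (-2 + (-5 + 12))**2 = (-2 + 7)**2 = 5**2 = 25)
c(B, V) = 6 + B
c(10, N(1, -3))*155 + T = (6 + 10)*155 + 25 = 16*155 + 25 = 2480 + 25 = 2505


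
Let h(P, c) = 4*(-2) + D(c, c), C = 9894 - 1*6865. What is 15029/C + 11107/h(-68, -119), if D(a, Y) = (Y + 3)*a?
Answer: 240983187/41788084 ≈ 5.7668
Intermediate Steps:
D(a, Y) = a*(3 + Y) (D(a, Y) = (3 + Y)*a = a*(3 + Y))
C = 3029 (C = 9894 - 6865 = 3029)
h(P, c) = -8 + c*(3 + c) (h(P, c) = 4*(-2) + c*(3 + c) = -8 + c*(3 + c))
15029/C + 11107/h(-68, -119) = 15029/3029 + 11107/(-8 - 119*(3 - 119)) = 15029*(1/3029) + 11107/(-8 - 119*(-116)) = 15029/3029 + 11107/(-8 + 13804) = 15029/3029 + 11107/13796 = 240983187/41788084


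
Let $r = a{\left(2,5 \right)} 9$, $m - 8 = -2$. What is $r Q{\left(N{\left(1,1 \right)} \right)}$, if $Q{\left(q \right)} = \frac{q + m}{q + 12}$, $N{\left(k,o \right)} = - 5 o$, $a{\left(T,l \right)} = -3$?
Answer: $- \frac{27}{7} \approx -3.8571$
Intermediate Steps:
$m = 6$ ($m = 8 - 2 = 6$)
$r = -27$ ($r = \left(-3\right) 9 = -27$)
$Q{\left(q \right)} = \frac{6 + q}{12 + q}$ ($Q{\left(q \right)} = \frac{q + 6}{q + 12} = \frac{6 + q}{12 + q}$)
$r Q{\left(N{\left(1,1 \right)} \right)} = - 27 \frac{6 - 5}{12 - 5} = - 27 \cdot \frac{1}{7} \cdot 1 = \left(-27\right) \frac{1}{7} = - \frac{27}{7}$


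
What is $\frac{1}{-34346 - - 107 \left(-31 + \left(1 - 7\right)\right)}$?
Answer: $- \frac{1}{38305} \approx -2.6106 \cdot 10^{-5}$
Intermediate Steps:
$\frac{1}{-34346 - - 107 \left(-31 + \left(1 - 7\right)\right)} = \frac{1}{-34346 - - 107 \left(-31 - 6\right)} = \frac{1}{-34346 - \left(-107\right) \left(-37\right)} = \frac{1}{-34346 - 3959} = \frac{1}{-38305} = - \frac{1}{38305}$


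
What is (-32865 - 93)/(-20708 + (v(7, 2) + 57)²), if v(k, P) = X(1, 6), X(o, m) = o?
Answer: 16479/8672 ≈ 1.9003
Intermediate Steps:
v(k, P) = 1
(-32865 - 93)/(-20708 + (v(7, 2) + 57)²) = (-32865 - 93)/(-20708 + (1 + 57)²) = -32958/(-20708 + 58²) = -32958/(-20708 + 3364) = -32958/(-17344) = -32958*(-1/17344) = 16479/8672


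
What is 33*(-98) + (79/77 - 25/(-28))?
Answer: -995481/308 ≈ -3232.1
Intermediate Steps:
33*(-98) + (79/77 - 25/(-28)) = -3234 + (79*(1/77) - 25*(-1/28)) = -3234 + (79/77 + 25/28) = -3234 + 591/308 = -995481/308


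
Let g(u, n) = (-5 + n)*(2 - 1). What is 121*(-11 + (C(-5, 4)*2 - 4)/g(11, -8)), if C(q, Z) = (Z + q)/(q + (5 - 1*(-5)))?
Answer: -83853/65 ≈ -1290.0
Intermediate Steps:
g(u, n) = -5 + n (g(u, n) = (-5 + n)*1 = -5 + n)
C(q, Z) = (Z + q)/(10 + q) (C(q, Z) = (Z + q)/(q + (5 + 5)) = (Z + q)/(q + 10) = (Z + q)/(10 + q))
121*(-11 + (C(-5, 4)*2 - 4)/g(11, -8)) = 121*(-11 + (((4 - 5)/(10 - 5))*2 - 4)/(-5 - 8)) = 121*(-11 + ((-1/5)*2 - 4)/(-13)) = 121*(-11 + (((⅕)*(-1))*2 - 4)*(-1/13)) = 121*(-11 + (-⅕*2 - 4)*(-1/13)) = 121*(-11 + (-⅖ - 4)*(-1/13)) = 121*(-11 - 22/5*(-1/13)) = 121*(-11 + 22/65) = 121*(-693/65) = -83853/65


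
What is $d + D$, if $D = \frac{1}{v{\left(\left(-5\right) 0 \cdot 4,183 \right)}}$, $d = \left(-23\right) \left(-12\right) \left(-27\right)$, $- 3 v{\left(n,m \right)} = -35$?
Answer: $- \frac{260817}{35} \approx -7451.9$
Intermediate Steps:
$v{\left(n,m \right)} = \frac{35}{3}$ ($v{\left(n,m \right)} = \left(- \frac{1}{3}\right) \left(-35\right) = \frac{35}{3}$)
$d = -7452$ ($d = 276 \left(-27\right) = -7452$)
$D = \frac{3}{35}$ ($D = \frac{1}{\frac{35}{3}} = \frac{3}{35} \approx 0.085714$)
$d + D = -7452 + \frac{3}{35} = - \frac{260817}{35}$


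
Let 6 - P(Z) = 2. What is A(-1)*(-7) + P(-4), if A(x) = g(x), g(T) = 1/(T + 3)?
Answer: ½ ≈ 0.50000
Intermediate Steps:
P(Z) = 4 (P(Z) = 6 - 1*2 = 6 - 2 = 4)
g(T) = 1/(3 + T)
A(x) = 1/(3 + x)
A(-1)*(-7) + P(-4) = -7/(3 - 1) + 4 = -7/2 + 4 = ½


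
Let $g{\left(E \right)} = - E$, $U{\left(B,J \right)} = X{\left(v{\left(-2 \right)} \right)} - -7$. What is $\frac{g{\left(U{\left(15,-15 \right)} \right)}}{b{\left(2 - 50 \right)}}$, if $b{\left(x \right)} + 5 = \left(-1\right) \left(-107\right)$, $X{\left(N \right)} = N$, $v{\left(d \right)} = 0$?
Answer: $- \frac{7}{102} \approx -0.068627$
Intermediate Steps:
$U{\left(B,J \right)} = 7$ ($U{\left(B,J \right)} = 0 - -7 = 0 + 7 = 7$)
$b{\left(x \right)} = 102$ ($b{\left(x \right)} = -5 - -107 = -5 + 107 = 102$)
$\frac{g{\left(U{\left(15,-15 \right)} \right)}}{b{\left(2 - 50 \right)}} = \frac{\left(-1\right) 7}{102} = \left(-7\right) \frac{1}{102} = - \frac{7}{102}$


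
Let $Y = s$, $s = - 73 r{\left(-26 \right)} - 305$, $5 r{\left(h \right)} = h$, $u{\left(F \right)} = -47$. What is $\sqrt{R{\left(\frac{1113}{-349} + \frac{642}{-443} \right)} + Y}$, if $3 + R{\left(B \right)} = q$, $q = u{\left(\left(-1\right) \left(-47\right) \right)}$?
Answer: $\frac{\sqrt{615}}{5} \approx 4.9598$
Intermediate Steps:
$r{\left(h \right)} = \frac{h}{5}$
$q = -47$
$s = \frac{373}{5}$ ($s = - 73 \cdot \frac{1}{5} \left(-26\right) - 305 = \left(-73\right) \left(- \frac{26}{5}\right) - 305 = \frac{1898}{5} - 305 = \frac{373}{5} \approx 74.6$)
$R{\left(B \right)} = -50$ ($R{\left(B \right)} = -3 - 47 = -50$)
$Y = \frac{373}{5} \approx 74.6$
$\sqrt{R{\left(\frac{1113}{-349} + \frac{642}{-443} \right)} + Y} = \sqrt{-50 + \frac{373}{5}} = \sqrt{\frac{123}{5}} = \frac{\sqrt{615}}{5}$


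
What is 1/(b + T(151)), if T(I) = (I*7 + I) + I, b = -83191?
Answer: -1/81832 ≈ -1.2220e-5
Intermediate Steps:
T(I) = 9*I (T(I) = (7*I + I) + I = 8*I + I = 9*I)
1/(b + T(151)) = 1/(-83191 + 9*151) = 1/(-83191 + 1359) = 1/(-81832) = -1/81832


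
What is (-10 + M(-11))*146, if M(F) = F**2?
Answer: 16206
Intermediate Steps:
(-10 + M(-11))*146 = (-10 + (-11)**2)*146 = (-10 + 121)*146 = 111*146 = 16206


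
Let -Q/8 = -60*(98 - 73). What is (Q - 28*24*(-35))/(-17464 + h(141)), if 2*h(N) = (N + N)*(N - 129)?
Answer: -8880/3943 ≈ -2.2521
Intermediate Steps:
h(N) = N*(-129 + N) (h(N) = ((N + N)*(N - 129))/2 = ((2*N)*(-129 + N))/2 = (2*N*(-129 + N))/2 = N*(-129 + N))
Q = 12000 (Q = -(-480)*(98 - 73) = -(-480)*25 = -8*(-1500) = 12000)
(Q - 28*24*(-35))/(-17464 + h(141)) = (12000 - 28*24*(-35))/(-17464 + 141*(-129 + 141)) = (12000 - 672*(-35))/(-17464 + 141*12) = (12000 + 23520)/(-17464 + 1692) = 35520/(-15772) = 35520*(-1/15772) = -8880/3943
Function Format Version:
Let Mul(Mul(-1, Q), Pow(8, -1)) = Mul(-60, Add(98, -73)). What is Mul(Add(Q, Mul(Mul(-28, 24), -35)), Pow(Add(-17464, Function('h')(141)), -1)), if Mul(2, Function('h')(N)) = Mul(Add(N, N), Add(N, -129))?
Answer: Rational(-8880, 3943) ≈ -2.2521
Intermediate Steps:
Function('h')(N) = Mul(N, Add(-129, N)) (Function('h')(N) = Mul(Rational(1, 2), Mul(Add(N, N), Add(N, -129))) = Mul(Rational(1, 2), Mul(Mul(2, N), Add(-129, N))) = Mul(Rational(1, 2), Mul(2, N, Add(-129, N))) = Mul(N, Add(-129, N)))
Q = 12000 (Q = Mul(-8, Mul(-60, Add(98, -73))) = Mul(-8, Mul(-60, 25)) = Mul(-8, -1500) = 12000)
Mul(Add(Q, Mul(Mul(-28, 24), -35)), Pow(Add(-17464, Function('h')(141)), -1)) = Mul(Add(12000, Mul(Mul(-28, 24), -35)), Pow(Add(-17464, Mul(141, Add(-129, 141))), -1)) = Mul(Add(12000, Mul(-672, -35)), Pow(Add(-17464, Mul(141, 12)), -1)) = Mul(Add(12000, 23520), Pow(Add(-17464, 1692), -1)) = Mul(35520, Pow(-15772, -1)) = Mul(35520, Rational(-1, 15772)) = Rational(-8880, 3943)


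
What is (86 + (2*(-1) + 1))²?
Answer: 7225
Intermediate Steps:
(86 + (2*(-1) + 1))² = (86 + (-2 + 1))² = (86 - 1)² = 85² = 7225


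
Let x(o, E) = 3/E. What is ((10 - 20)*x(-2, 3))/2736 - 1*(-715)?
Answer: 978115/1368 ≈ 715.00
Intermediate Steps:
((10 - 20)*x(-2, 3))/2736 - 1*(-715) = ((10 - 20)*(3/3))/2736 - 1*(-715) = -30/3*(1/2736) + 715 = -10*1*(1/2736) + 715 = -10*1/2736 + 715 = -5/1368 + 715 = 978115/1368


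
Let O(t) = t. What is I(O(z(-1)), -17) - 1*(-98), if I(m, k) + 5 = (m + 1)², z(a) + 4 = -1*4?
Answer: 142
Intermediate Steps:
z(a) = -8 (z(a) = -4 - 1*4 = -4 - 4 = -8)
I(m, k) = -5 + (1 + m)² (I(m, k) = -5 + (m + 1)² = -5 + (1 + m)²)
I(O(z(-1)), -17) - 1*(-98) = (-5 + (1 - 8)²) - 1*(-98) = (-5 + (-7)²) + 98 = (-5 + 49) + 98 = 44 + 98 = 142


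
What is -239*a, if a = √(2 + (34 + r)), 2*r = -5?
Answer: -239*√134/2 ≈ -1383.3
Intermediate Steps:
r = -5/2 (r = (½)*(-5) = -5/2 ≈ -2.5000)
a = √134/2 (a = √(2 + (34 - 5/2)) = √(2 + 63/2) = √(67/2) = √134/2 ≈ 5.7879)
-239*a = -239*√134/2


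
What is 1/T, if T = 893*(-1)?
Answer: -1/893 ≈ -0.0011198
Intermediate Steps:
T = -893
1/T = 1/(-893) = -1/893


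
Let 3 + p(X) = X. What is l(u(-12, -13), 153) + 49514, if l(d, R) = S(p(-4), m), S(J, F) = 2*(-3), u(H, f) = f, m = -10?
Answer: 49508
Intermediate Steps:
p(X) = -3 + X
S(J, F) = -6
l(d, R) = -6
l(u(-12, -13), 153) + 49514 = -6 + 49514 = 49508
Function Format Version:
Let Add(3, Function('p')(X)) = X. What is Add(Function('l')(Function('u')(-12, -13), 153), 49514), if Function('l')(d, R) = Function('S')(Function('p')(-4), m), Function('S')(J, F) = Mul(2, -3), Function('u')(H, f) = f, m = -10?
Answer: 49508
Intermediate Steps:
Function('p')(X) = Add(-3, X)
Function('S')(J, F) = -6
Function('l')(d, R) = -6
Add(Function('l')(Function('u')(-12, -13), 153), 49514) = Add(-6, 49514) = 49508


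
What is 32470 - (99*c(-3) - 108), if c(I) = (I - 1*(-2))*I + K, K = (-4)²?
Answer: 30697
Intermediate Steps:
K = 16
c(I) = 16 + I*(2 + I) (c(I) = (I - 1*(-2))*I + 16 = (I + 2)*I + 16 = (2 + I)*I + 16 = I*(2 + I) + 16 = 16 + I*(2 + I))
32470 - (99*c(-3) - 108) = 32470 - (99*(16 + (-3)² + 2*(-3)) - 108) = 32470 - (99*(16 + 9 - 6) - 108) = 32470 - (99*19 - 108) = 32470 - (1881 - 108) = 32470 - 1*1773 = 32470 - 1773 = 30697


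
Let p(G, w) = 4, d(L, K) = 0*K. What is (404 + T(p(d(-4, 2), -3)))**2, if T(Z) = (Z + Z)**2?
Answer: 219024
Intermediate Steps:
d(L, K) = 0
T(Z) = 4*Z**2 (T(Z) = (2*Z)**2 = 4*Z**2)
(404 + T(p(d(-4, 2), -3)))**2 = (404 + 4*4**2)**2 = (404 + 4*16)**2 = (404 + 64)**2 = 468**2 = 219024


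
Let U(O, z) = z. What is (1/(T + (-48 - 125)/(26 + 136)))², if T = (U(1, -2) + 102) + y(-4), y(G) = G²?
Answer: 26244/346667161 ≈ 7.5704e-5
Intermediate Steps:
T = 116 (T = (-2 + 102) + (-4)² = 100 + 16 = 116)
(1/(T + (-48 - 125)/(26 + 136)))² = (1/(116 + (-48 - 125)/(26 + 136)))² = (1/(116 - 173/162))² = (1/(18619/162))² = (162/18619)² = 26244/346667161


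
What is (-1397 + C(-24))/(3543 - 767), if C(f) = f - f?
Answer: -1397/2776 ≈ -0.50324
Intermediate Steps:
C(f) = 0
(-1397 + C(-24))/(3543 - 767) = (-1397 + 0)/(3543 - 767) = -1397/2776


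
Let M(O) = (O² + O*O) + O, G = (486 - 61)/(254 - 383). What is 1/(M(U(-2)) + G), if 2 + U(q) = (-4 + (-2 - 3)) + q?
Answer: 129/41500 ≈ 0.0031084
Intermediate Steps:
U(q) = -11 + q (U(q) = -2 + ((-4 + (-2 - 3)) + q) = -2 + ((-4 - 5) + q) = -2 + (-9 + q) = -11 + q)
G = -425/129 (G = 425/(-129) = 425*(-1/129) = -425/129 ≈ -3.2946)
M(O) = O + 2*O² (M(O) = (O² + O²) + O = 2*O² + O = O + 2*O²)
1/(M(U(-2)) + G) = 1/((-11 - 2)*(1 + 2*(-11 - 2)) - 425/129) = 1/(-13*(1 + 2*(-13)) - 425/129) = 1/(-13*(1 - 26) - 425/129) = 1/(-13*(-25) - 425/129) = 1/(325 - 425/129) = 1/(41500/129) = 129/41500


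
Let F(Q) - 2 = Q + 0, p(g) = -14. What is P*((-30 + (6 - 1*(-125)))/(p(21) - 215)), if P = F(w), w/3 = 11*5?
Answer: -16867/229 ≈ -73.655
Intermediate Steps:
w = 165 (w = 3*(11*5) = 3*55 = 165)
F(Q) = 2 + Q (F(Q) = 2 + (Q + 0) = 2 + Q)
P = 167 (P = 2 + 165 = 167)
P*((-30 + (6 - 1*(-125)))/(p(21) - 215)) = 167*((-30 + (6 - 1*(-125)))/(-14 - 215)) = 167*((-30 + (6 + 125))/(-229)) = 167*((-30 + 131)*(-1/229)) = 167*(101*(-1/229)) = 167*(-101/229) = -16867/229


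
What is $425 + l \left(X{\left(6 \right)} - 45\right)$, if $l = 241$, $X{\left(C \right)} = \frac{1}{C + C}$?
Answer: $- \frac{124799}{12} \approx -10400.0$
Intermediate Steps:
$X{\left(C \right)} = \frac{1}{2 C}$
$425 + l \left(X{\left(6 \right)} - 45\right) = 425 + 241 \left(\frac{1}{2 \cdot 6} - 45\right) = 425 + 241 \left(\frac{1}{2} \cdot \frac{1}{6} - 45\right) = 425 + 241 \left(\frac{1}{12} - 45\right) = 425 + 241 \left(- \frac{539}{12}\right) = 425 - \frac{129899}{12} = - \frac{124799}{12}$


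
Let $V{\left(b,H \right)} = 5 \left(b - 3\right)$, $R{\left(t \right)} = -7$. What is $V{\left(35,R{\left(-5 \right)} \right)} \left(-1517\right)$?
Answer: $-242720$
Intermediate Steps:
$V{\left(b,H \right)} = -15 + 5 b$ ($V{\left(b,H \right)} = 5 \left(-3 + b\right) = -15 + 5 b$)
$V{\left(35,R{\left(-5 \right)} \right)} \left(-1517\right) = \left(-15 + 5 \cdot 35\right) \left(-1517\right) = \left(-15 + 175\right) \left(-1517\right) = 160 \left(-1517\right) = -242720$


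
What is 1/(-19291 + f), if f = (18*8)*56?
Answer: -1/11227 ≈ -8.9071e-5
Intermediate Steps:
f = 8064 (f = 144*56 = 8064)
1/(-19291 + f) = 1/(-19291 + 8064) = 1/(-11227) = -1/11227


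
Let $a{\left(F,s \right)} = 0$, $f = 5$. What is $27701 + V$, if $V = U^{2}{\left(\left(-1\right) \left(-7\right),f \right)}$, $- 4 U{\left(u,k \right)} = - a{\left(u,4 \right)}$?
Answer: $27701$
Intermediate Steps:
$U{\left(u,k \right)} = 0$ ($U{\left(u,k \right)} = - \frac{\left(-1\right) 0}{4} = \left(- \frac{1}{4}\right) 0 = 0$)
$V = 0$ ($V = 0^{2} = 0$)
$27701 + V = 27701 + 0 = 27701$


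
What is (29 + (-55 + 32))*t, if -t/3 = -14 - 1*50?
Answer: 1152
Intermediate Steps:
t = 192 (t = -3*(-14 - 1*50) = -3*(-14 - 50) = -3*(-64) = 192)
(29 + (-55 + 32))*t = (29 + (-55 + 32))*192 = (29 - 23)*192 = 6*192 = 1152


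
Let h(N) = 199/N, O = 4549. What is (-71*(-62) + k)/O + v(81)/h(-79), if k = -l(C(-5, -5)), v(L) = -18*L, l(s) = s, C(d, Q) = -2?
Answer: 524839314/905251 ≈ 579.77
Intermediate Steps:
k = 2 (k = -1*(-2) = 2)
(-71*(-62) + k)/O + v(81)/h(-79) = (-71*(-62) + 2)/4549 + (-18*81)/((199/(-79))) = (4402 + 2)*(1/4549) - 1458/(199*(-1/79)) = 4404*(1/4549) - 1458/(-199/79) = 4404/4549 - 1458*(-79/199) = 4404/4549 + 115182/199 = 524839314/905251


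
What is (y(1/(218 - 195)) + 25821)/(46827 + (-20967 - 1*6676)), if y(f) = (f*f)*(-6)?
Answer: 13659303/10148336 ≈ 1.3460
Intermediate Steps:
y(f) = -6*f² (y(f) = f²*(-6) = -6*f²)
(y(1/(218 - 195)) + 25821)/(46827 + (-20967 - 1*6676)) = (-6/(218 - 195)² + 25821)/(46827 + (-20967 - 1*6676)) = (-6*(1/23)² + 25821)/(46827 + (-20967 - 6676)) = (-6*(1/23)² + 25821)/(46827 - 27643) = (-6*1/529 + 25821)/19184 = (-6/529 + 25821)*(1/19184) = (13659303/529)*(1/19184) = 13659303/10148336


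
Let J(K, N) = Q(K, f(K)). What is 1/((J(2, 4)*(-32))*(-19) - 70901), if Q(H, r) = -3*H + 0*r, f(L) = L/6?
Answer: -1/74549 ≈ -1.3414e-5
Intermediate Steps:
f(L) = L/6 (f(L) = L*(⅙) = L/6)
Q(H, r) = -3*H (Q(H, r) = -3*H + 0 = -3*H)
J(K, N) = -3*K
1/((J(2, 4)*(-32))*(-19) - 70901) = 1/((-3*2*(-32))*(-19) - 70901) = 1/(-6*(-32)*(-19) - 70901) = 1/(192*(-19) - 70901) = 1/(-3648 - 70901) = 1/(-74549) = -1/74549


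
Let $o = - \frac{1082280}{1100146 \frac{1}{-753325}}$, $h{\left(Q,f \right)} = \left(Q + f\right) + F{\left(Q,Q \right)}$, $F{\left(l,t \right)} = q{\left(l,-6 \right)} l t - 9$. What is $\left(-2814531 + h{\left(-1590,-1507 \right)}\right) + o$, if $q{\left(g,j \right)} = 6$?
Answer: $\frac{7201585560799}{550073} \approx 1.3092 \cdot 10^{7}$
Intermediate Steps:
$F{\left(l,t \right)} = -9 + 6 l t$ ($F{\left(l,t \right)} = 6 l t - 9 = -9 + 6 l t$)
$h{\left(Q,f \right)} = -9 + Q + f + 6 Q^{2}$ ($h{\left(Q,f \right)} = \left(Q + f\right) + \left(-9 + 6 Q Q\right) = \left(Q + f\right) + \left(-9 + 6 Q^{2}\right) = -9 + Q + f + 6 Q^{2}$)
$o = \frac{407654290500}{550073}$ ($o = - \frac{1082280}{1100146 \left(- \frac{1}{753325}\right)} = - \frac{1082280}{- \frac{1100146}{753325}} = \left(-1082280\right) \left(- \frac{753325}{1100146}\right) = \frac{407654290500}{550073} \approx 7.4109 \cdot 10^{5}$)
$\left(-2814531 + h{\left(-1590,-1507 \right)}\right) + o = \left(-2814531 - \left(3106 - 15168600\right)\right) + \frac{407654290500}{550073} = \left(-2814531 - -15165494\right) + \frac{407654290500}{550073} = \left(-2814531 + 15165494\right) + \frac{407654290500}{550073} = 12350963 + \frac{407654290500}{550073} = \frac{7201585560799}{550073}$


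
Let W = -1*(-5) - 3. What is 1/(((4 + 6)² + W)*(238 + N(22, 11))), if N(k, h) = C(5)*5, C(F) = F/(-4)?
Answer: 2/47277 ≈ 4.2304e-5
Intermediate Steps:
C(F) = -F/4 (C(F) = F*(-¼) = -F/4)
N(k, h) = -25/4 (N(k, h) = -¼*5*5 = -5/4*5 = -25/4)
W = 2 (W = 5 - 3 = 2)
1/(((4 + 6)² + W)*(238 + N(22, 11))) = 1/(((4 + 6)² + 2)*(238 - 25/4)) = 1/((10² + 2)*(927/4)) = 1/((100 + 2)*(927/4)) = 1/(102*(927/4)) = 1/(47277/2) = 2/47277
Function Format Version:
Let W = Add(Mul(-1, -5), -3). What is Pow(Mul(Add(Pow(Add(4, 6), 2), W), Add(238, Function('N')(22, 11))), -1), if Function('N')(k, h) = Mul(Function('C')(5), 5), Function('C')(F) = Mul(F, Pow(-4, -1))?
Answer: Rational(2, 47277) ≈ 4.2304e-5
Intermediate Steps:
Function('C')(F) = Mul(Rational(-1, 4), F) (Function('C')(F) = Mul(F, Rational(-1, 4)) = Mul(Rational(-1, 4), F))
Function('N')(k, h) = Rational(-25, 4) (Function('N')(k, h) = Mul(Mul(Rational(-1, 4), 5), 5) = Mul(Rational(-5, 4), 5) = Rational(-25, 4))
W = 2 (W = Add(5, -3) = 2)
Pow(Mul(Add(Pow(Add(4, 6), 2), W), Add(238, Function('N')(22, 11))), -1) = Pow(Mul(Add(Pow(Add(4, 6), 2), 2), Add(238, Rational(-25, 4))), -1) = Pow(Mul(Add(Pow(10, 2), 2), Rational(927, 4)), -1) = Pow(Mul(Add(100, 2), Rational(927, 4)), -1) = Pow(Mul(102, Rational(927, 4)), -1) = Pow(Rational(47277, 2), -1) = Rational(2, 47277)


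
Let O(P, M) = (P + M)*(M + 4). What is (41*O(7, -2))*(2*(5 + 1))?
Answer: 4920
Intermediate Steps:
O(P, M) = (4 + M)*(M + P) (O(P, M) = (M + P)*(4 + M) = (4 + M)*(M + P))
(41*O(7, -2))*(2*(5 + 1)) = (41*((-2)² + 4*(-2) + 4*7 - 2*7))*(2*(5 + 1)) = (41*(4 - 8 + 28 - 14))*(2*6) = (41*10)*12 = 410*12 = 4920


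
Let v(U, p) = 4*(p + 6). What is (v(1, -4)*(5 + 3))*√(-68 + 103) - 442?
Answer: -442 + 64*√35 ≈ -63.371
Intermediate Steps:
v(U, p) = 24 + 4*p (v(U, p) = 4*(6 + p) = 24 + 4*p)
(v(1, -4)*(5 + 3))*√(-68 + 103) - 442 = ((24 + 4*(-4))*(5 + 3))*√(-68 + 103) - 442 = ((24 - 16)*8)*√35 - 442 = (8*8)*√35 - 442 = 64*√35 - 442 = -442 + 64*√35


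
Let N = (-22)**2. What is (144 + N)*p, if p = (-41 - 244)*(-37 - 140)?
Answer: 31679460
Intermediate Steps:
p = 50445 (p = -285*(-177) = 50445)
N = 484
(144 + N)*p = (144 + 484)*50445 = 628*50445 = 31679460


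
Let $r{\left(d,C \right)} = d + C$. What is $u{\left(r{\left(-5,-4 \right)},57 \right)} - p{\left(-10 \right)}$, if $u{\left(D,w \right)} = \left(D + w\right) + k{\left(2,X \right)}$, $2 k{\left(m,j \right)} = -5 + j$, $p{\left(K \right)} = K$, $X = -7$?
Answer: $52$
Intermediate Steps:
$r{\left(d,C \right)} = C + d$
$k{\left(m,j \right)} = - \frac{5}{2} + \frac{j}{2}$ ($k{\left(m,j \right)} = \frac{-5 + j}{2} = - \frac{5}{2} + \frac{j}{2}$)
$u{\left(D,w \right)} = -6 + D + w$ ($u{\left(D,w \right)} = \left(D + w\right) + \left(- \frac{5}{2} + \frac{1}{2} \left(-7\right)\right) = \left(D + w\right) - 6 = -6 + D + w$)
$u{\left(r{\left(-5,-4 \right)},57 \right)} - p{\left(-10 \right)} = \left(-6 - 9 + 57\right) - -10 = \left(-6 - 9 + 57\right) + 10 = 42 + 10 = 52$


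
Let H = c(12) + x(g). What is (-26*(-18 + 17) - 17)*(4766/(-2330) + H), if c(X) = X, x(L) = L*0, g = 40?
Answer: 104373/1165 ≈ 89.591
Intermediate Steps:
x(L) = 0
H = 12 (H = 12 + 0 = 12)
(-26*(-18 + 17) - 17)*(4766/(-2330) + H) = (-26*(-18 + 17) - 17)*(4766/(-2330) + 12) = (-26*(-1) - 17)*(4766*(-1/2330) + 12) = (26 - 17)*(-2383/1165 + 12) = 9*(11597/1165) = 104373/1165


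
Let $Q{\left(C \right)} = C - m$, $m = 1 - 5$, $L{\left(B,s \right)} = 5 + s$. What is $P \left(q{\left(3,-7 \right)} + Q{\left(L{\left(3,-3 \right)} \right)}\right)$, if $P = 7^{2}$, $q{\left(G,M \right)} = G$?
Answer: $441$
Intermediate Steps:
$m = -4$
$P = 49$
$Q{\left(C \right)} = 4 + C$ ($Q{\left(C \right)} = C - -4 = C + 4 = 4 + C$)
$P \left(q{\left(3,-7 \right)} + Q{\left(L{\left(3,-3 \right)} \right)}\right) = 49 \left(3 + \left(4 + \left(5 - 3\right)\right)\right) = 49 \left(3 + \left(4 + 2\right)\right) = 49 \left(3 + 6\right) = 49 \cdot 9 = 441$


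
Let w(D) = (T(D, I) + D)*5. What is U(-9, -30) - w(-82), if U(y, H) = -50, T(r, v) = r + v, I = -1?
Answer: 775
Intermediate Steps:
w(D) = -5 + 10*D (w(D) = ((D - 1) + D)*5 = ((-1 + D) + D)*5 = (-1 + 2*D)*5 = -5 + 10*D)
U(-9, -30) - w(-82) = -50 - (-5 + 10*(-82)) = -50 - (-5 - 820) = -50 - 1*(-825) = -50 + 825 = 775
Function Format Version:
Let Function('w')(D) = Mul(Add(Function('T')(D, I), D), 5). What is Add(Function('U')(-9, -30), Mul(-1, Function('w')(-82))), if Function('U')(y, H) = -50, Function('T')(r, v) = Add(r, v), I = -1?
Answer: 775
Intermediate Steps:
Function('w')(D) = Add(-5, Mul(10, D)) (Function('w')(D) = Mul(Add(Add(D, -1), D), 5) = Mul(Add(Add(-1, D), D), 5) = Mul(Add(-1, Mul(2, D)), 5) = Add(-5, Mul(10, D)))
Add(Function('U')(-9, -30), Mul(-1, Function('w')(-82))) = Add(-50, Mul(-1, Add(-5, Mul(10, -82)))) = Add(-50, Mul(-1, Add(-5, -820))) = Add(-50, Mul(-1, -825)) = Add(-50, 825) = 775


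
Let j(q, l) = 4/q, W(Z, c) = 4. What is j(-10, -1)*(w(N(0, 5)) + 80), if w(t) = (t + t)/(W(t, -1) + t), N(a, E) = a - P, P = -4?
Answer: -162/5 ≈ -32.400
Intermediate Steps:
N(a, E) = 4 + a (N(a, E) = a - 1*(-4) = a + 4 = 4 + a)
w(t) = 2*t/(4 + t) (w(t) = (t + t)/(4 + t) = (2*t)/(4 + t) = 2*t/(4 + t))
j(-10, -1)*(w(N(0, 5)) + 80) = (4/(-10))*(2*(4 + 0)/(4 + (4 + 0)) + 80) = (4*(-⅒))*(2*4/(4 + 4) + 80) = -2*(2*4/8 + 80)/5 = -2*(2*4*(⅛) + 80)/5 = -2*(1 + 80)/5 = -⅖*81 = -162/5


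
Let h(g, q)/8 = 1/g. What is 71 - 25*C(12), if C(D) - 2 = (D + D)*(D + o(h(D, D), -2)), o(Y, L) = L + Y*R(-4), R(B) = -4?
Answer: -4379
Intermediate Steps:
h(g, q) = 8/g
o(Y, L) = L - 4*Y (o(Y, L) = L + Y*(-4) = L - 4*Y)
C(D) = 2 + 2*D*(-2 + D - 32/D) (C(D) = 2 + (D + D)*(D + (-2 - 32/D)) = 2 + (2*D)*(D + (-2 - 32/D)) = 2 + (2*D)*(-2 + D - 32/D) = 2 + 2*D*(-2 + D - 32/D))
71 - 25*C(12) = 71 - 25*(-62 - 4*12 + 2*12²) = 71 - 25*(-62 - 48 + 2*144) = 71 - 25*(-62 - 48 + 288) = 71 - 25*178 = 71 - 4450 = -4379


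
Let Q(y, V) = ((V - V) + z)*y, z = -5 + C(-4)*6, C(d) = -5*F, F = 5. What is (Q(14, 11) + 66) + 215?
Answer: -1889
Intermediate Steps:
C(d) = -25 (C(d) = -5*5 = -25)
z = -155 (z = -5 - 25*6 = -5 - 150 = -155)
Q(y, V) = -155*y (Q(y, V) = ((V - V) - 155)*y = (0 - 155)*y = -155*y)
(Q(14, 11) + 66) + 215 = (-155*14 + 66) + 215 = (-2170 + 66) + 215 = -2104 + 215 = -1889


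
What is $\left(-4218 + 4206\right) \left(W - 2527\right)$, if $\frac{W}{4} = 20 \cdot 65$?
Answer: $-32076$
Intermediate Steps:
$W = 5200$ ($W = 4 \cdot 20 \cdot 65 = 4 \cdot 1300 = 5200$)
$\left(-4218 + 4206\right) \left(W - 2527\right) = \left(-4218 + 4206\right) \left(5200 - 2527\right) = \left(-12\right) 2673 = -32076$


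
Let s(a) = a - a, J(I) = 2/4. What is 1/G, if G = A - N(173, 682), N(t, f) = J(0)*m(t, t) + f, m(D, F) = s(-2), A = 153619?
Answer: 1/152937 ≈ 6.5386e-6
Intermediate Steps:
J(I) = 1/2 (J(I) = 2*(1/4) = 1/2)
s(a) = 0
m(D, F) = 0
N(t, f) = f (N(t, f) = (1/2)*0 + f = 0 + f = f)
G = 152937 (G = 153619 - 1*682 = 153619 - 682 = 152937)
1/G = 1/152937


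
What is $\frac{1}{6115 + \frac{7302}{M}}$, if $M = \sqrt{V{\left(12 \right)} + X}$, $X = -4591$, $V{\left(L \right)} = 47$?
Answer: $\frac{6946640}{42492033401} + \frac{14604 i \sqrt{71}}{42492033401} \approx 0.00016348 + 2.896 \cdot 10^{-6} i$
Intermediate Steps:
$M = 8 i \sqrt{71}$ ($M = \sqrt{47 - 4591} = \sqrt{-4544} = 8 i \sqrt{71} \approx 67.409 i$)
$\frac{1}{6115 + \frac{7302}{M}} = \frac{1}{6115 + \frac{7302}{8 i \sqrt{71}}} = \frac{1}{6115 + 7302 \left(- \frac{i \sqrt{71}}{568}\right)} = \frac{1}{6115 - \frac{3651 i \sqrt{71}}{284}}$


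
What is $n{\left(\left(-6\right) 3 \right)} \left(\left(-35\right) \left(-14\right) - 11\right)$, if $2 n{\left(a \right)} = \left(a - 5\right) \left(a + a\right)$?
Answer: $198306$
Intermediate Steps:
$n{\left(a \right)} = a \left(-5 + a\right)$ ($n{\left(a \right)} = \frac{\left(a - 5\right) \left(a + a\right)}{2} = \frac{\left(-5 + a\right) 2 a}{2} = \frac{2 a \left(-5 + a\right)}{2} = a \left(-5 + a\right)$)
$n{\left(\left(-6\right) 3 \right)} \left(\left(-35\right) \left(-14\right) - 11\right) = \left(-6\right) 3 \left(-5 - 18\right) \left(\left(-35\right) \left(-14\right) - 11\right) = - 18 \left(-5 - 18\right) \left(490 - 11\right) = \left(-18\right) \left(-23\right) 479 = 414 \cdot 479 = 198306$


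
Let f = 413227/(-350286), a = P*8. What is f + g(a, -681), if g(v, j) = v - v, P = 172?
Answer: -413227/350286 ≈ -1.1797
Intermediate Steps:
a = 1376 (a = 172*8 = 1376)
g(v, j) = 0
f = -413227/350286 (f = 413227*(-1/350286) = -413227/350286 ≈ -1.1797)
f + g(a, -681) = -413227/350286 + 0 = -413227/350286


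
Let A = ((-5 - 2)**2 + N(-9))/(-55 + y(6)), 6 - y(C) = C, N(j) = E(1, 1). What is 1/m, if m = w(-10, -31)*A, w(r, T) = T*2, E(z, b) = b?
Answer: 11/620 ≈ 0.017742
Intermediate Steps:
N(j) = 1
y(C) = 6 - C
w(r, T) = 2*T
A = -10/11 (A = ((-5 - 2)**2 + 1)/(-55 + (6 - 1*6)) = ((-7)**2 + 1)/(-55 + (6 - 6)) = (49 + 1)/(-55 + 0) = 50/(-55) = 50*(-1/55) = -10/11 ≈ -0.90909)
m = 620/11 (m = (2*(-31))*(-10/11) = -62*(-10/11) = 620/11 ≈ 56.364)
1/m = 1/(620/11) = 11/620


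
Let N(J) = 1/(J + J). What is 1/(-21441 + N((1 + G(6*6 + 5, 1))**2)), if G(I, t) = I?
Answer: -3528/75643847 ≈ -4.6640e-5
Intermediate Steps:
N(J) = 1/(2*J)
1/(-21441 + N((1 + G(6*6 + 5, 1))**2)) = 1/(-21441 + 1/(2*((1 + (6*6 + 5))**2))) = 1/(-21441 + 1/(2*((1 + (36 + 5))**2))) = 1/(-21441 + 1/(2*((1 + 41)**2))) = 1/(-21441 + 1/(2*(42**2))) = 1/(-21441 + (1/2)/1764) = 1/(-21441 + (1/2)*(1/1764)) = 1/(-21441 + 1/3528) = 1/(-75643847/3528) = -3528/75643847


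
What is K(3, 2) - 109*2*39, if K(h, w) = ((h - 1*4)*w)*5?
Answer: -8512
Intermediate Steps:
K(h, w) = 5*w*(-4 + h) (K(h, w) = ((h - 4)*w)*5 = ((-4 + h)*w)*5 = (w*(-4 + h))*5 = 5*w*(-4 + h))
K(3, 2) - 109*2*39 = 5*2*(-4 + 3) - 109*2*39 = 5*2*(-1) - 218*39 = -10 - 8502 = -8512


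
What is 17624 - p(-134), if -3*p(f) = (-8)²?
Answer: 52936/3 ≈ 17645.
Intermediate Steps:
p(f) = -64/3 (p(f) = -⅓*(-8)² = -⅓*64 = -64/3)
17624 - p(-134) = 17624 - 1*(-64/3) = 17624 + 64/3 = 52936/3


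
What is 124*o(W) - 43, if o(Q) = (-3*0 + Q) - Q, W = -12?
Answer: -43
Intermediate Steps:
o(Q) = 0 (o(Q) = (0 + Q) - Q = Q - Q = 0)
124*o(W) - 43 = 124*0 - 43 = 0 - 43 = -43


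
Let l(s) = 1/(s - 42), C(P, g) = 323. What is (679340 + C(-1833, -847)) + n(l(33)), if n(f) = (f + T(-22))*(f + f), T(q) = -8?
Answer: 55052849/81 ≈ 6.7967e+5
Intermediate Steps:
l(s) = 1/(-42 + s)
n(f) = 2*f*(-8 + f) (n(f) = (f - 8)*(f + f) = (-8 + f)*(2*f) = 2*f*(-8 + f))
(679340 + C(-1833, -847)) + n(l(33)) = (679340 + 323) + 2*(-8 + 1/(-42 + 33))/(-42 + 33) = 679663 + 2*(-8 + 1/(-9))/(-9) = 679663 + 2*(-1/9)*(-8 - 1/9) = 679663 + 2*(-1/9)*(-73/9) = 679663 + 146/81 = 55052849/81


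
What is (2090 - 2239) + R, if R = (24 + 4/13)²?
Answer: 74675/169 ≈ 441.86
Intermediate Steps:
R = 99856/169 (R = (24 + 4*(1/13))² = (24 + 4/13)² = (316/13)² = 99856/169 ≈ 590.86)
(2090 - 2239) + R = (2090 - 2239) + 99856/169 = -149 + 99856/169 = 74675/169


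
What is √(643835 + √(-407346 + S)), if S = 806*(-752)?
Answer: √(643835 + I*√1013458) ≈ 802.39 + 0.627*I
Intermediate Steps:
S = -606112
√(643835 + √(-407346 + S)) = √(643835 + √(-407346 - 606112)) = √(643835 + √(-1013458)) = √(643835 + I*√1013458)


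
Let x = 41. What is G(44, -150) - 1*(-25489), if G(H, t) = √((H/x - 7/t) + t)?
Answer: 25489 + I*√225240798/1230 ≈ 25489.0 + 12.202*I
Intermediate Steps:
G(H, t) = √(t - 7/t + H/41) (G(H, t) = √((H/41 - 7/t) + t) = √((-7/t + H/41) + t) = √(t - 7/t + H/41))
G(44, -150) - 1*(-25489) = √(-11767/(-150) + 41*44 + 1681*(-150))/41 - 1*(-25489) = √(-11767*(-1/150) + 1804 - 252150)/41 + 25489 = √(11767/150 + 1804 - 252150)/41 + 25489 = √(-37540133/150)/41 + 25489 = (I*√225240798/30)/41 + 25489 = I*√225240798/1230 + 25489 = 25489 + I*√225240798/1230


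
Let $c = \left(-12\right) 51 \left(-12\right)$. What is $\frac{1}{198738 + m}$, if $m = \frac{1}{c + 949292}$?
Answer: $\frac{956636}{190119925369} \approx 5.0317 \cdot 10^{-6}$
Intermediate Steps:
$c = 7344$ ($c = \left(-612\right) \left(-12\right) = 7344$)
$m = \frac{1}{956636}$ ($m = \frac{1}{7344 + 949292} = \frac{1}{956636} \approx 1.0453 \cdot 10^{-6}$)
$\frac{1}{198738 + m} = \frac{1}{198738 + \frac{1}{956636}} = \frac{1}{\frac{190119925369}{956636}} = \frac{956636}{190119925369}$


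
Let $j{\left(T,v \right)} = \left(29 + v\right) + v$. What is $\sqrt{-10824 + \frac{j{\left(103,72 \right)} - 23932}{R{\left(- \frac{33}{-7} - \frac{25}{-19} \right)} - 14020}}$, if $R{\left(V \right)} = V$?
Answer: $\frac{i \sqrt{37596325263935610}}{1863858} \approx 104.03 i$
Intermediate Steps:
$j{\left(T,v \right)} = 29 + 2 v$
$\sqrt{-10824 + \frac{j{\left(103,72 \right)} - 23932}{R{\left(- \frac{33}{-7} - \frac{25}{-19} \right)} - 14020}} = \sqrt{-10824 + \frac{\left(29 + 2 \cdot 72\right) - 23932}{\left(- \frac{33}{-7} - \frac{25}{-19}\right) - 14020}} = \sqrt{-10824 + \frac{\left(29 + 144\right) - 23932}{\left(\left(-33\right) \left(- \frac{1}{7}\right) - - \frac{25}{19}\right) - 14020}} = \sqrt{-10824 + \frac{173 - 23932}{\left(\frac{33}{7} + \frac{25}{19}\right) - 14020}} = \sqrt{-10824 - \frac{23759}{\frac{802}{133} - 14020}} = \sqrt{-10824 - \frac{23759}{- \frac{1863858}{133}}} = \sqrt{-10824 - - \frac{3159947}{1863858}} = \sqrt{-10824 + \frac{3159947}{1863858}} = \sqrt{- \frac{20171239045}{1863858}} = \frac{i \sqrt{37596325263935610}}{1863858}$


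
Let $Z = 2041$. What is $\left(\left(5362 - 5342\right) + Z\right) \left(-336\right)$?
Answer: $-692496$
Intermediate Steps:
$\left(\left(5362 - 5342\right) + Z\right) \left(-336\right) = \left(\left(5362 - 5342\right) + 2041\right) \left(-336\right) = \left(20 + 2041\right) \left(-336\right) = 2061 \left(-336\right) = -692496$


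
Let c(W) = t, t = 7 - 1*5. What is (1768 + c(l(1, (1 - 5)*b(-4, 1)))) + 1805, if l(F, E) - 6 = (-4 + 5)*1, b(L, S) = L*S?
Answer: 3575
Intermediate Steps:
l(F, E) = 7 (l(F, E) = 6 + (-4 + 5)*1 = 6 + 1*1 = 6 + 1 = 7)
t = 2 (t = 7 - 5 = 2)
c(W) = 2
(1768 + c(l(1, (1 - 5)*b(-4, 1)))) + 1805 = (1768 + 2) + 1805 = 1770 + 1805 = 3575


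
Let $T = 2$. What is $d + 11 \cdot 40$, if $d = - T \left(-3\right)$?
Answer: $446$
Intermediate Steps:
$d = 6$ ($d = \left(-1\right) 2 \left(-3\right) = \left(-2\right) \left(-3\right) = 6$)
$d + 11 \cdot 40 = 6 + 11 \cdot 40 = 6 + 440 = 446$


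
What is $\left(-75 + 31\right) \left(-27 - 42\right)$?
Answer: $3036$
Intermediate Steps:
$\left(-75 + 31\right) \left(-27 - 42\right) = \left(-44\right) \left(-69\right) = 3036$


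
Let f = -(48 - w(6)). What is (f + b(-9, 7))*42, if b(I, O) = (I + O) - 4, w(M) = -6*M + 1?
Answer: -3738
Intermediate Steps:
w(M) = 1 - 6*M
b(I, O) = -4 + I + O
f = -83 (f = -(48 - (1 - 6*6)) = -(48 - (1 - 36)) = -(48 - 1*(-35)) = -(48 + 35) = -1*83 = -83)
(f + b(-9, 7))*42 = (-83 + (-4 - 9 + 7))*42 = (-83 - 6)*42 = -89*42 = -3738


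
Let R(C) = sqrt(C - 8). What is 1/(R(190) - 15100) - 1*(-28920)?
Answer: 3297021960730/114004909 - sqrt(182)/228009818 ≈ 28920.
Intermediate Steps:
R(C) = sqrt(-8 + C)
1/(R(190) - 15100) - 1*(-28920) = 1/(sqrt(-8 + 190) - 15100) - 1*(-28920) = 1/(sqrt(182) - 15100) + 28920 = 1/(-15100 + sqrt(182)) + 28920 = 28920 + 1/(-15100 + sqrt(182))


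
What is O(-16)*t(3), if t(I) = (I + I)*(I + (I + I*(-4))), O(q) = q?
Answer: 576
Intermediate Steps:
t(I) = -4*I² (t(I) = (2*I)*(I + (I - 4*I)) = (2*I)*(I - 3*I) = (2*I)*(-2*I) = -4*I²)
O(-16)*t(3) = -(-64)*3² = -(-64)*9 = -16*(-36) = 576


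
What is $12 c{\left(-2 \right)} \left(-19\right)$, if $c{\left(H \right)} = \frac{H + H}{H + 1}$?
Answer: $-912$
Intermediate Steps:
$c{\left(H \right)} = \frac{2 H}{1 + H}$
$12 c{\left(-2 \right)} \left(-19\right) = 12 \cdot 2 \left(-2\right) \frac{1}{1 - 2} \left(-19\right) = 12 \cdot 2 \left(-2\right) \frac{1}{-1} \left(-19\right) = 12 \cdot 2 \left(-2\right) \left(-1\right) \left(-19\right) = 12 \cdot 4 \left(-19\right) = 48 \left(-19\right) = -912$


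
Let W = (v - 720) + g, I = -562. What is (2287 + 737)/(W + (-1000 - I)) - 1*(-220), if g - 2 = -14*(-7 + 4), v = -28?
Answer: 124108/571 ≈ 217.35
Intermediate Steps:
g = 44 (g = 2 - 14*(-7 + 4) = 2 - 14*(-3) = 2 + 42 = 44)
W = -704 (W = (-28 - 720) + 44 = -748 + 44 = -704)
(2287 + 737)/(W + (-1000 - I)) - 1*(-220) = (2287 + 737)/(-704 + (-1000 - 1*(-562))) - 1*(-220) = 3024/(-704 + (-1000 + 562)) + 220 = 3024/(-704 - 438) + 220 = 3024/(-1142) + 220 = 3024*(-1/1142) + 220 = -1512/571 + 220 = 124108/571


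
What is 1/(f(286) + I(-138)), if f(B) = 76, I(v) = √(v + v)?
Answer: 19/1513 - I*√69/3026 ≈ 0.012558 - 0.0027451*I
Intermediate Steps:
I(v) = √2*√v (I(v) = √(2*v) = √2*√v)
1/(f(286) + I(-138)) = 1/(76 + √2*√(-138)) = 1/(76 + √2*(I*√138)) = 1/(76 + 2*I*√69)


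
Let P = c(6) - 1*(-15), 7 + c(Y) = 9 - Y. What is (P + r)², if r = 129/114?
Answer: 212521/1444 ≈ 147.18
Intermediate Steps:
c(Y) = 2 - Y (c(Y) = -7 + (9 - Y) = 2 - Y)
P = 11 (P = (2 - 1*6) - 1*(-15) = (2 - 6) + 15 = -4 + 15 = 11)
r = 43/38 (r = 129*(1/114) = 43/38 ≈ 1.1316)
(P + r)² = (11 + 43/38)² = (461/38)² = 212521/1444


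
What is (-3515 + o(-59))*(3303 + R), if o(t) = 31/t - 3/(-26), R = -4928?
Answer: 674079875/118 ≈ 5.7125e+6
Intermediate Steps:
o(t) = 3/26 + 31/t (o(t) = 31/t - 3*(-1/26) = 31/t + 3/26 = 3/26 + 31/t)
(-3515 + o(-59))*(3303 + R) = (-3515 + (3/26 + 31/(-59)))*(3303 - 4928) = (-3515 + (3/26 + 31*(-1/59)))*(-1625) = (-3515 + (3/26 - 31/59))*(-1625) = (-3515 - 629/1534)*(-1625) = -5392639/1534*(-1625) = 674079875/118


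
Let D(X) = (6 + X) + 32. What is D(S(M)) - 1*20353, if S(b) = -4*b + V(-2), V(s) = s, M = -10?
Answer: -20277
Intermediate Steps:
S(b) = -2 - 4*b (S(b) = -4*b - 2 = -2 - 4*b)
D(X) = 38 + X
D(S(M)) - 1*20353 = (38 + (-2 - 4*(-10))) - 1*20353 = (38 + (-2 + 40)) - 20353 = (38 + 38) - 20353 = 76 - 20353 = -20277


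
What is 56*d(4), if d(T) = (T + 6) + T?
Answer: 784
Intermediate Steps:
d(T) = 6 + 2*T (d(T) = (6 + T) + T = 6 + 2*T)
56*d(4) = 56*(6 + 2*4) = 56*(6 + 8) = 56*14 = 784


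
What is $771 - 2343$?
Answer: $-1572$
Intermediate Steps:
$771 - 2343 = -1572$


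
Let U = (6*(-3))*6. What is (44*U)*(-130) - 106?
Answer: 617654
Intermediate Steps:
U = -108 (U = -18*6 = -108)
(44*U)*(-130) - 106 = (44*(-108))*(-130) - 106 = -4752*(-130) - 106 = 617760 - 106 = 617654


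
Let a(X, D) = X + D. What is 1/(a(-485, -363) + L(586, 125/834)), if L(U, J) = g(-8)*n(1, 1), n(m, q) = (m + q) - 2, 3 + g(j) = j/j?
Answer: -1/848 ≈ -0.0011792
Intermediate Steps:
g(j) = -2 (g(j) = -3 + j/j = -3 + 1 = -2)
n(m, q) = -2 + m + q
L(U, J) = 0 (L(U, J) = -2*(-2 + 1 + 1) = -2*0 = 0)
a(X, D) = D + X
1/(a(-485, -363) + L(586, 125/834)) = 1/((-363 - 485) + 0) = 1/(-848 + 0) = 1/(-848) = -1/848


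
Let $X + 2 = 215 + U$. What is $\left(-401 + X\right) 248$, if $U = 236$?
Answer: $11904$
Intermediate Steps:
$X = 449$ ($X = -2 + \left(215 + 236\right) = -2 + 451 = 449$)
$\left(-401 + X\right) 248 = \left(-401 + 449\right) 248 = 48 \cdot 248 = 11904$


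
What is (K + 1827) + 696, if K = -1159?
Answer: 1364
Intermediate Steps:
(K + 1827) + 696 = (-1159 + 1827) + 696 = 668 + 696 = 1364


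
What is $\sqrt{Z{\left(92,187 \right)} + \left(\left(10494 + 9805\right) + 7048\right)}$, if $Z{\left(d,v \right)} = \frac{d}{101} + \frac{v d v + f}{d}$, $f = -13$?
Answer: $\frac{\sqrt{1345127163629}}{4646} \approx 249.63$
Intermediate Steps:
$Z{\left(d,v \right)} = \frac{d}{101} + \frac{-13 + d v^{2}}{d}$ ($Z{\left(d,v \right)} = \frac{d}{101} + \frac{v d v - 13}{d} = d \frac{1}{101} + \frac{d v v - 13}{d} = \frac{d}{101} + \frac{d v^{2} - 13}{d} = \frac{d}{101} + \frac{-13 + d v^{2}}{d}$)
$\sqrt{Z{\left(92,187 \right)} + \left(\left(10494 + 9805\right) + 7048\right)} = \sqrt{\left(187^{2} - \frac{13}{92} + \frac{1}{101} \cdot 92\right) + \left(\left(10494 + 9805\right) + 7048\right)} = \sqrt{\left(34969 - \frac{13}{92} + \frac{92}{101}\right) + \left(20299 + 7048\right)} = \sqrt{\left(34969 - \frac{13}{92} + \frac{92}{101}\right) + 27347} = \sqrt{\frac{324939099}{9292} + 27347} = \sqrt{\frac{579047423}{9292}} = \frac{\sqrt{1345127163629}}{4646}$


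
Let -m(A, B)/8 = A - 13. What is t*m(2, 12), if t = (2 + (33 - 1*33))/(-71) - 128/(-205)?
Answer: 763664/14555 ≈ 52.467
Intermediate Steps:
m(A, B) = 104 - 8*A (m(A, B) = -8*(A - 13) = -8*(-13 + A) = 104 - 8*A)
t = 8678/14555 (t = (2 + (33 - 33))*(-1/71) - 128*(-1/205) = (2 + 0)*(-1/71) + 128/205 = 2*(-1/71) + 128/205 = -2/71 + 128/205 = 8678/14555 ≈ 0.59622)
t*m(2, 12) = 8678*(104 - 8*2)/14555 = 8678*(104 - 16)/14555 = (8678/14555)*88 = 763664/14555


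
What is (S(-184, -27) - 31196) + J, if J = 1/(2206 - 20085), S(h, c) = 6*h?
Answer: -577491701/17879 ≈ -32300.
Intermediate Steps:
J = -1/17879 (J = 1/(-17879) = -1/17879 ≈ -5.5932e-5)
(S(-184, -27) - 31196) + J = (6*(-184) - 31196) - 1/17879 = (-1104 - 31196) - 1/17879 = -32300 - 1/17879 = -577491701/17879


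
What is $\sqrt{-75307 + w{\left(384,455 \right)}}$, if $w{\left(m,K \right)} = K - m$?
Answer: $2 i \sqrt{18809} \approx 274.29 i$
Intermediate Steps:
$\sqrt{-75307 + w{\left(384,455 \right)}} = \sqrt{-75307 + \left(455 - 384\right)} = \sqrt{-75307 + 71} = \sqrt{-75236} = 2 i \sqrt{18809}$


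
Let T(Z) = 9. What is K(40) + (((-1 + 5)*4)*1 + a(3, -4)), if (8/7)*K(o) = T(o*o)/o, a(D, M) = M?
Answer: 3903/320 ≈ 12.197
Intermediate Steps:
K(o) = 63/(8*o) (K(o) = 7*(9/o)/8 = 63/(8*o))
K(40) + (((-1 + 5)*4)*1 + a(3, -4)) = (63/8)/40 + (((-1 + 5)*4)*1 - 4) = (63/8)*(1/40) + ((4*4)*1 - 4) = 63/320 + (16*1 - 4) = 63/320 + (16 - 4) = 63/320 + 12 = 3903/320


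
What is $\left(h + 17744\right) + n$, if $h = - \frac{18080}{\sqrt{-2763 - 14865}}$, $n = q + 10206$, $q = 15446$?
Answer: $43396 + \frac{80 i \sqrt{4407}}{39} \approx 43396.0 + 136.17 i$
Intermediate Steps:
$n = 25652$ ($n = 15446 + 10206 = 25652$)
$h = \frac{80 i \sqrt{4407}}{39}$ ($h = - \frac{18080}{\sqrt{-17628}} = - \frac{18080}{2 i \sqrt{4407}} = - 18080 \left(- \frac{i \sqrt{4407}}{8814}\right) = \frac{80 i \sqrt{4407}}{39} \approx 136.17 i$)
$\left(h + 17744\right) + n = \left(\frac{80 i \sqrt{4407}}{39} + 17744\right) + 25652 = \left(17744 + \frac{80 i \sqrt{4407}}{39}\right) + 25652 = 43396 + \frac{80 i \sqrt{4407}}{39}$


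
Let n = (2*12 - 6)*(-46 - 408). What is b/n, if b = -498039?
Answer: 166013/2724 ≈ 60.945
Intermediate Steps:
n = -8172 (n = (24 - 6)*(-454) = 18*(-454) = -8172)
b/n = -498039/(-8172) = -498039*(-1/8172) = 166013/2724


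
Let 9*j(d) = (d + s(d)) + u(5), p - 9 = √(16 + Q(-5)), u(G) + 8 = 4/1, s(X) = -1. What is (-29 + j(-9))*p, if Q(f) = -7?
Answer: -1100/3 ≈ -366.67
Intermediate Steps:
u(G) = -4 (u(G) = -8 + 4/1 = -8 + 4*1 = -8 + 4 = -4)
p = 12 (p = 9 + √(16 - 7) = 9 + √9 = 9 + 3 = 12)
j(d) = -5/9 + d/9 (j(d) = ((d - 1) - 4)/9 = ((-1 + d) - 4)/9 = (-5 + d)/9 = -5/9 + d/9)
(-29 + j(-9))*p = (-29 + (-5/9 + (⅑)*(-9)))*12 = (-29 + (-5/9 - 1))*12 = (-29 - 14/9)*12 = -275/9*12 = -1100/3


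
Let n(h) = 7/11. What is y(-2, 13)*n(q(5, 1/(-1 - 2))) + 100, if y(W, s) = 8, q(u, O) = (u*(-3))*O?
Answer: 1156/11 ≈ 105.09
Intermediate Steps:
q(u, O) = -3*O*u (q(u, O) = (-3*u)*O = -3*O*u)
n(h) = 7/11 (n(h) = 7*(1/11) = 7/11)
y(-2, 13)*n(q(5, 1/(-1 - 2))) + 100 = 8*(7/11) + 100 = 56/11 + 100 = 1156/11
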